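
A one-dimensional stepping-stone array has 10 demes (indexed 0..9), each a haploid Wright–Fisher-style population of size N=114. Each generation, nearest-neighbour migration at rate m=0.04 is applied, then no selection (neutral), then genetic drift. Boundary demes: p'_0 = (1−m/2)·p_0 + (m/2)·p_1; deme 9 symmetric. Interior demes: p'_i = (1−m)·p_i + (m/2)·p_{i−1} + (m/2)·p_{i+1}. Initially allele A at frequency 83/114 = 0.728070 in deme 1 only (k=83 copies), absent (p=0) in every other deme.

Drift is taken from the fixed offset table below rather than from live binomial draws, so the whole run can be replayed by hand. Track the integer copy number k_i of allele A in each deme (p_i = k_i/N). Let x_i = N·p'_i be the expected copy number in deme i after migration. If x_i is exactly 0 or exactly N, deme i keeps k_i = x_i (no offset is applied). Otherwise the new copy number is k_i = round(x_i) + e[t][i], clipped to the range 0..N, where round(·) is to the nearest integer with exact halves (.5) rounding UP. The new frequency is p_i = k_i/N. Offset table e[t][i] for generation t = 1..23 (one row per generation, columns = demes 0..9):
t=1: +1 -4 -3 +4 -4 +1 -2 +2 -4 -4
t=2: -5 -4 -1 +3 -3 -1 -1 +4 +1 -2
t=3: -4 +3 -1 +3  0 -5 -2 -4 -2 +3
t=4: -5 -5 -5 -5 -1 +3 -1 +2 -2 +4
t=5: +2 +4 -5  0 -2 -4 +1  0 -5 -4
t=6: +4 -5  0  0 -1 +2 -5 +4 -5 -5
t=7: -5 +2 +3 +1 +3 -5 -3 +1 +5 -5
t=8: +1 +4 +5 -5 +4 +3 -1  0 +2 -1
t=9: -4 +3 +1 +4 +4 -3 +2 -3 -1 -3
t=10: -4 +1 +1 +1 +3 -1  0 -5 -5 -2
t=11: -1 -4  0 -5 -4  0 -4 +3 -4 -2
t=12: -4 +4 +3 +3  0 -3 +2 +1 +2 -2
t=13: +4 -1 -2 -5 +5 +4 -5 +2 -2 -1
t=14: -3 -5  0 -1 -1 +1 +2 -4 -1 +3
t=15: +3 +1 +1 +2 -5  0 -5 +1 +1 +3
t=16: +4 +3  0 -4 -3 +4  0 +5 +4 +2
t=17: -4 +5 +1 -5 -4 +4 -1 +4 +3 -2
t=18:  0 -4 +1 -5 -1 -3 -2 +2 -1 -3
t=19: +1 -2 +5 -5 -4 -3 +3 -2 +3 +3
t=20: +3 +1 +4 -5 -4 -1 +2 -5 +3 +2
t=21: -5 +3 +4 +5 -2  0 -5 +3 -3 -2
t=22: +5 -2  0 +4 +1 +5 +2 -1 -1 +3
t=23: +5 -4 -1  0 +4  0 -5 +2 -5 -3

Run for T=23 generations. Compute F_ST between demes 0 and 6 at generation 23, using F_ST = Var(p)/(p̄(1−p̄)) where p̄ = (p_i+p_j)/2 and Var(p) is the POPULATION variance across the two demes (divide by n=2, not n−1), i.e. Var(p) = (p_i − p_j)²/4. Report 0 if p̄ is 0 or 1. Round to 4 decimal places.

0.1122

t=0: k=[0 83 0 0 0 0 0 0 0 0]
t=1: x=[1.6600 79.6800 1.6600 0.0000 0.0000 0.0000 0.0000 0.0000 0.0000 0.0000] k=[3 76 0 0 0 0 0 0 0 0]
t=2: x=[4.4600 73.0200 1.5200 0.0000 0.0000 0.0000 0.0000 0.0000 0.0000 0.0000] k=[0 69 1 0 0 0 0 0 0 0]
t=3: x=[1.3800 66.2600 2.3400 0.0200 0.0000 0.0000 0.0000 0.0000 0.0000 0.0000] k=[0 69 1 3 0 0 0 0 0 0]
t=4: x=[1.3800 66.2600 2.4000 2.9000 0.0600 0.0000 0.0000 0.0000 0.0000 0.0000] k=[0 61 0 0 0 0 0 0 0 0]
t=5: x=[1.2200 58.5600 1.2200 0.0000 0.0000 0.0000 0.0000 0.0000 0.0000 0.0000] k=[3 63 0 0 0 0 0 0 0 0]
t=6: x=[4.2000 60.5400 1.2600 0.0000 0.0000 0.0000 0.0000 0.0000 0.0000 0.0000] k=[8 56 1 0 0 0 0 0 0 0]
t=7: x=[8.9600 53.9400 2.0800 0.0200 0.0000 0.0000 0.0000 0.0000 0.0000 0.0000] k=[4 56 5 1 0 0 0 0 0 0]
t=8: x=[5.0400 53.9400 5.9400 1.0600 0.0200 0.0000 0.0000 0.0000 0.0000 0.0000] k=[6 58 11 0 4 0 0 0 0 0]
t=9: x=[7.0400 56.0200 11.7200 0.3000 3.8400 0.0800 0.0000 0.0000 0.0000 0.0000] k=[3 59 13 4 8 0 0 0 0 0]
t=10: x=[4.1200 56.9600 13.7400 4.2600 7.7600 0.1600 0.0000 0.0000 0.0000 0.0000] k=[0 58 15 5 11 0 0 0 0 0]
t=11: x=[1.1600 55.9800 15.6600 5.3200 10.6600 0.2200 0.0000 0.0000 0.0000 0.0000] k=[0 52 16 0 7 0 0 0 0 0]
t=12: x=[1.0400 50.2400 16.4000 0.4600 6.7200 0.1400 0.0000 0.0000 0.0000 0.0000] k=[0 54 19 3 7 0 0 0 0 0]
t=13: x=[1.0800 52.2200 19.3800 3.4000 6.7800 0.1400 0.0000 0.0000 0.0000 0.0000] k=[5 51 17 0 12 4 0 0 0 0]
t=14: x=[5.9200 49.4000 17.3400 0.5800 11.6000 4.0800 0.0800 0.0000 0.0000 0.0000] k=[3 44 17 0 11 5 2 0 0 0]
t=15: x=[3.8200 42.6400 17.2000 0.5600 10.6600 5.0600 2.0200 0.0400 0.0000 0.0000] k=[7 44 18 3 6 5 0 1 0 0]
t=16: x=[7.7400 42.7400 18.2200 3.3600 5.9200 4.9200 0.1200 0.9600 0.0200 0.0000] k=[12 46 18 0 3 9 0 6 4 0]
t=17: x=[12.6800 44.7600 18.2000 0.4200 3.0600 8.7000 0.3000 5.8400 3.9600 0.0800] k=[9 50 19 0 0 13 0 10 7 0]
t=18: x=[9.8200 48.5600 19.2400 0.3800 0.2600 12.4800 0.4600 9.7400 6.9200 0.1400] k=[10 45 20 0 0 9 0 12 6 0]
t=19: x=[10.7000 43.8000 20.1000 0.4000 0.1800 8.6400 0.4200 11.6400 6.0000 0.1200] k=[12 42 25 0 0 6 3 10 9 3]
t=20: x=[12.6000 41.0600 24.8400 0.5000 0.1200 5.8200 3.2000 9.8400 8.9000 3.1200] k=[16 42 29 0 0 5 5 5 12 5]
t=21: x=[16.5200 41.2200 28.6800 0.5800 0.1000 4.9000 5.0000 5.1400 11.7200 5.1400] k=[12 44 33 6 0 5 0 8 9 3]
t=22: x=[12.6400 43.1400 32.6800 6.4200 0.2200 4.8000 0.2600 7.8600 8.8600 3.1200] k=[18 41 33 10 1 10 2 7 8 6]
t=23: x=[18.4600 40.3800 32.7000 10.2800 1.3600 9.6600 2.2600 6.9200 7.9400 6.0400] k=[23 36 32 10 5 10 0 9 3 3]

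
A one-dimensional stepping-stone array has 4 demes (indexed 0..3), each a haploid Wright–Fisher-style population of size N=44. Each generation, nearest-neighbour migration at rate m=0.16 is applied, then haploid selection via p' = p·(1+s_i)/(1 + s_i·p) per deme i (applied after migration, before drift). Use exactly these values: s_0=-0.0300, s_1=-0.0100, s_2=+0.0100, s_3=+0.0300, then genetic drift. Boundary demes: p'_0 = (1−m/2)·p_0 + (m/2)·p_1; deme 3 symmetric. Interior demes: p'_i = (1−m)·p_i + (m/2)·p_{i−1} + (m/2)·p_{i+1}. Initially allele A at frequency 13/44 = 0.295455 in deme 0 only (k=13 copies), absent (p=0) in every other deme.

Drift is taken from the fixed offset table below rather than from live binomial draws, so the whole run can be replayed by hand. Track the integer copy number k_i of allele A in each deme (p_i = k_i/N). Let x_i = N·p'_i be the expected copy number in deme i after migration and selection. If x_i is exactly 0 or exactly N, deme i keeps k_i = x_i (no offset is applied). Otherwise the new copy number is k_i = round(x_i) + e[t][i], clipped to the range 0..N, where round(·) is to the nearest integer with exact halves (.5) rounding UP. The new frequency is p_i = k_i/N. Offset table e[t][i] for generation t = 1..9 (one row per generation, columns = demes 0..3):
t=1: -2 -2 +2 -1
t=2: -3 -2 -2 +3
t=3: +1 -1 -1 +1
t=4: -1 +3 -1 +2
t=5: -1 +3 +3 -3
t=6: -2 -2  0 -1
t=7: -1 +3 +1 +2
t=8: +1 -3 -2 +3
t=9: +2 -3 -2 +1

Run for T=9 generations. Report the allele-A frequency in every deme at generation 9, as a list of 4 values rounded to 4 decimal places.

t=0: k=[13 0 0 0]
t=1: x=[11.6966 1.0298 0.0000 0.0000] k=[10 0 0 0]
t=2: x=[8.9803 0.7921 0.0000 0.0000] k=[6 0 0 0]
t=3: x=[5.3746 0.4753 0.0000 0.0000] k=[6 0 0 0]
t=4: x=[5.3746 0.4753 0.0000 0.0000] k=[4 3 0 0]
t=5: x=[3.8126 2.8134 0.2424 0.0000] k=[3 6 3 0]
t=6: x=[3.1498 5.4717 3.0279 0.2472] k=[1 3 3 0]
t=7: x=[1.1261 2.8134 2.7859 0.2472] k=[0 6 4 2]
t=8: x=[0.4658 5.3129 4.0363 2.2215] k=[1 2 2 5]
t=9: x=[1.0484 1.9016 2.2612 4.8869] k=[3 0 0 6]

[0.0682, 0.0000, 0.0000, 0.1364]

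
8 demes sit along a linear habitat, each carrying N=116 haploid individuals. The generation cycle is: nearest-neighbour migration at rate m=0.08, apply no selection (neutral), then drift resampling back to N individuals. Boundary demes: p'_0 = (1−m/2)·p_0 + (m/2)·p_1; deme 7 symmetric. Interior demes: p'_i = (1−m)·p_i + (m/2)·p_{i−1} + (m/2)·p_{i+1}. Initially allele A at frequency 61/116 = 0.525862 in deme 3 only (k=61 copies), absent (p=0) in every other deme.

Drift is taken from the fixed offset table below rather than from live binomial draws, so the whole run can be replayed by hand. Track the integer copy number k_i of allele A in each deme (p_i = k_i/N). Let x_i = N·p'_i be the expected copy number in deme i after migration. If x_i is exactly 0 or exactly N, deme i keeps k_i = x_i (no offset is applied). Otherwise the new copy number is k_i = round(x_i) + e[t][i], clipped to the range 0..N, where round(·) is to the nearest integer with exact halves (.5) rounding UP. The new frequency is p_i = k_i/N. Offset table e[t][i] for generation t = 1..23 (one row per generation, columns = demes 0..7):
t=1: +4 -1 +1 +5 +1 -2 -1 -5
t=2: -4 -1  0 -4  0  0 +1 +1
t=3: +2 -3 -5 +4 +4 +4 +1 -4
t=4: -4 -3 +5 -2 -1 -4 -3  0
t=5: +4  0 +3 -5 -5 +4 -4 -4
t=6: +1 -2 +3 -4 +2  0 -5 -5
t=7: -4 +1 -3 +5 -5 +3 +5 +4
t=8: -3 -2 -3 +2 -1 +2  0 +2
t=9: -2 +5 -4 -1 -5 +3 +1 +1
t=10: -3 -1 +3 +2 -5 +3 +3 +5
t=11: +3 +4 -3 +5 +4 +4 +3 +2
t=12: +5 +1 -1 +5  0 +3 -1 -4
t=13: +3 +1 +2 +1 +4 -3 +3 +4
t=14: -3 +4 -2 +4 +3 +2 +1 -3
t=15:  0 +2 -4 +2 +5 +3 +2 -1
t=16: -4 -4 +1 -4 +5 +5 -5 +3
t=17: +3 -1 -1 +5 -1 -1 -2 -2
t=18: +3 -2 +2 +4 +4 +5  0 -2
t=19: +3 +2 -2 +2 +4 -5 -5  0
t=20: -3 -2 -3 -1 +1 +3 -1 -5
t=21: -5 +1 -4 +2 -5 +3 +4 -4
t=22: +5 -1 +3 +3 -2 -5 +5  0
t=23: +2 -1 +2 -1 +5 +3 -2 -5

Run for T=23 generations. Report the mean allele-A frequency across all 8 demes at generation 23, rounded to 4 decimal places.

t=0: k=[0 0 0 61 0 0 0 0]
t=1: x=[0.0000 0.0000 2.4400 56.1200 2.4400 0.0000 0.0000 0.0000] k=[0 0 3 61 3 0 0 0]
t=2: x=[0.0000 0.1200 5.2000 56.3600 5.2000 0.1200 0.0000 0.0000] k=[0 0 5 52 5 0 0 0]
t=3: x=[0.0000 0.2000 6.6800 48.2400 6.6800 0.2000 0.0000 0.0000] k=[0 0 2 52 11 4 0 0]
t=4: x=[0.0000 0.0800 3.9200 48.3600 12.3600 4.1200 0.1600 0.0000] k=[0 0 9 46 11 0 0 0]
t=5: x=[0.0000 0.3600 10.1200 43.1200 11.9600 0.4400 0.0000 0.0000] k=[0 0 13 38 7 4 0 0]
t=6: x=[0.0000 0.5200 13.4800 35.7600 8.1200 3.9600 0.1600 0.0000] k=[0 0 16 32 10 4 0 0]
t=7: x=[0.0000 0.6400 16.0000 30.4800 10.6400 4.0800 0.1600 0.0000] k=[0 2 13 35 6 7 5 0]
t=8: x=[0.0800 2.3600 13.4400 32.9600 7.2000 6.8800 4.8800 0.2000] k=[0 0 10 35 6 9 5 2]
t=9: x=[0.0000 0.4000 10.6000 32.8400 7.2800 8.7200 5.0400 2.1200] k=[0 5 7 32 2 12 6 3]
t=10: x=[0.2000 4.8800 7.9200 29.8000 3.6000 11.3600 6.1200 3.1200] k=[0 4 11 32 0 14 9 8]
t=11: x=[0.1600 4.1200 11.5600 29.8800 1.8400 13.2400 9.1600 8.0400] k=[3 8 9 35 6 17 12 10]
t=12: x=[3.2000 7.8400 10.0000 32.8000 7.6000 16.3600 12.1200 10.0800] k=[8 9 9 38 8 19 11 6]
t=13: x=[8.0400 8.9600 10.1600 35.6400 9.6400 18.2400 11.1200 6.2000] k=[11 10 12 37 14 15 14 10]
t=14: x=[10.9600 10.1200 12.9200 35.0800 14.9600 14.9200 13.8800 10.1600] k=[8 14 11 39 18 17 15 7]
t=15: x=[8.2400 13.6400 12.2400 37.0400 18.8000 16.9600 14.7600 7.3200] k=[8 16 8 39 24 20 17 6]
t=16: x=[8.3200 15.3600 9.5600 37.1600 24.4400 20.0400 16.6800 6.4400] k=[4 11 11 33 29 25 12 9]
t=17: x=[4.2800 10.7200 11.8800 31.9600 29.0000 24.6400 12.4000 9.1200] k=[7 10 11 37 28 24 10 7]
t=18: x=[7.1200 9.9200 12.0000 35.6000 28.2000 23.6000 10.4400 7.1200] k=[10 8 14 40 32 29 10 5]
t=19: x=[9.9200 8.3200 14.8000 38.6400 32.2000 28.3600 10.5600 5.2000] k=[13 10 13 41 36 23 6 5]
t=20: x=[12.8800 10.2400 14.0000 39.6800 35.6800 22.8400 6.6400 5.0400] k=[10 8 11 39 37 26 6 0]
t=21: x=[9.9200 8.2000 12.0000 37.8000 36.6400 25.6400 6.5600 0.2400] k=[5 9 8 40 32 29 11 0]
t=22: x=[5.1600 8.8000 9.3200 38.4000 32.2000 28.4000 11.2800 0.4400] k=[10 8 12 41 30 23 16 0]
t=23: x=[9.9200 8.2400 13.0000 39.4000 30.1600 23.0000 15.6400 0.6400] k=[12 7 15 38 35 26 14 0]

0.1584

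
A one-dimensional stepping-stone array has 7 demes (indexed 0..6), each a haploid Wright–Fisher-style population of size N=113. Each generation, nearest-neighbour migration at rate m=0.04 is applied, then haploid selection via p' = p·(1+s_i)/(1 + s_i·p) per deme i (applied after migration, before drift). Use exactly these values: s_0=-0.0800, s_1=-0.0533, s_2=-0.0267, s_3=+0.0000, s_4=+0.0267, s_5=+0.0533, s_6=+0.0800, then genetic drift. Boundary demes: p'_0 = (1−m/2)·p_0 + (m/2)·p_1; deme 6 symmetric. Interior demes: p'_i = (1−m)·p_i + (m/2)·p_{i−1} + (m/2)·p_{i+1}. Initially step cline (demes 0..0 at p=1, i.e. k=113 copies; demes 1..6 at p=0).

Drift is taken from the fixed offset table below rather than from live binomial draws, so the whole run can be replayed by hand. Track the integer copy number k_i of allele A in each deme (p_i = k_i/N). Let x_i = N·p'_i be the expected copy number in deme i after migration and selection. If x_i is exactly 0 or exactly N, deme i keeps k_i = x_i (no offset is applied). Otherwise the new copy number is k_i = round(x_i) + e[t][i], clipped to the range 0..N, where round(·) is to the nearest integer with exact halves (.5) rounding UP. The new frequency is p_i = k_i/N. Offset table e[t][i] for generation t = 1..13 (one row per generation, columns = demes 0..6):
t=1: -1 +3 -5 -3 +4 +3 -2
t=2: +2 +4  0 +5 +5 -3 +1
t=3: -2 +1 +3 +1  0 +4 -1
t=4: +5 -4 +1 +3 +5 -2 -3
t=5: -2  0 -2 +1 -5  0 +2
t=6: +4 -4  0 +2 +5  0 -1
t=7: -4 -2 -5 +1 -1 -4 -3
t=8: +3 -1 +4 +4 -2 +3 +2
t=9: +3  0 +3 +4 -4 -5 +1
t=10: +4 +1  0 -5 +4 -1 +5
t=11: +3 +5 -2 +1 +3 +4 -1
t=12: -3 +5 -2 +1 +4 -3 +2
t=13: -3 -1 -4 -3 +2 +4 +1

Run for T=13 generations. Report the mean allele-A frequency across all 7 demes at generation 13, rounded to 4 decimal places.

t=0: k=[113 0 0 0 0 0 0]
t=1: x=[110.5477 2.1418 0.0000 0.0000 0.0000 0.0000 0.0000] k=[110 5 0 0 0 0 0]
t=2: x=[107.4782 6.6489 0.0973 0.0000 0.0000 0.0000 0.0000] k=[109 11 0 0 0 0 0]
t=3: x=[106.5513 12.1339 0.2141 0.0000 0.0000 0.0000 0.0000] k=[105 13 3 0 0 0 0]
t=4: x=[102.3847 13.9561 3.0584 0.0600 0.0000 0.0000 0.0000] k=[107 10 4 3 0 0 0]
t=5: x=[104.4220 11.2527 3.9944 2.9600 0.0616 0.0000 0.0000] k=[102 11 2 4 0 0 0]
t=6: x=[99.2013 12.0381 2.1619 3.8800 0.0821 0.0000 0.0000] k=[103 8 2 6 5 0 0]
t=7: x=[100.1826 9.3016 2.1424 5.9000 5.0455 0.1053 0.0000] k=[96 7 0 7 4 0 0]
t=8: x=[92.8778 8.2130 0.2725 6.8000 4.0824 0.0843 0.0000] k=[96 7 4 11 2 3 0]
t=9: x=[92.8778 8.2893 4.0919 10.6800 2.2576 3.0714 0.0648] k=[96 8 7 15 0 0 1]
t=10: x=[92.8989 9.2634 7.0002 14.5400 0.3080 0.0211 1.0577] k=[97 10 7 10 4 0 6]
t=11: x=[93.9771 11.1187 6.9416 9.8200 4.1439 0.2106 6.3241] k=[97 16 5 11 7 4 5]
t=12: x=[94.1040 16.6089 5.2040 10.8000 7.1955 4.2892 5.3595] k=[91 22 3 12 11 1 7]
t=13: x=[88.0361 22.0129 3.4679 11.8000 11.0806 1.3895 7.3944] k=[85 21 0 9 13 5 8]

0.1783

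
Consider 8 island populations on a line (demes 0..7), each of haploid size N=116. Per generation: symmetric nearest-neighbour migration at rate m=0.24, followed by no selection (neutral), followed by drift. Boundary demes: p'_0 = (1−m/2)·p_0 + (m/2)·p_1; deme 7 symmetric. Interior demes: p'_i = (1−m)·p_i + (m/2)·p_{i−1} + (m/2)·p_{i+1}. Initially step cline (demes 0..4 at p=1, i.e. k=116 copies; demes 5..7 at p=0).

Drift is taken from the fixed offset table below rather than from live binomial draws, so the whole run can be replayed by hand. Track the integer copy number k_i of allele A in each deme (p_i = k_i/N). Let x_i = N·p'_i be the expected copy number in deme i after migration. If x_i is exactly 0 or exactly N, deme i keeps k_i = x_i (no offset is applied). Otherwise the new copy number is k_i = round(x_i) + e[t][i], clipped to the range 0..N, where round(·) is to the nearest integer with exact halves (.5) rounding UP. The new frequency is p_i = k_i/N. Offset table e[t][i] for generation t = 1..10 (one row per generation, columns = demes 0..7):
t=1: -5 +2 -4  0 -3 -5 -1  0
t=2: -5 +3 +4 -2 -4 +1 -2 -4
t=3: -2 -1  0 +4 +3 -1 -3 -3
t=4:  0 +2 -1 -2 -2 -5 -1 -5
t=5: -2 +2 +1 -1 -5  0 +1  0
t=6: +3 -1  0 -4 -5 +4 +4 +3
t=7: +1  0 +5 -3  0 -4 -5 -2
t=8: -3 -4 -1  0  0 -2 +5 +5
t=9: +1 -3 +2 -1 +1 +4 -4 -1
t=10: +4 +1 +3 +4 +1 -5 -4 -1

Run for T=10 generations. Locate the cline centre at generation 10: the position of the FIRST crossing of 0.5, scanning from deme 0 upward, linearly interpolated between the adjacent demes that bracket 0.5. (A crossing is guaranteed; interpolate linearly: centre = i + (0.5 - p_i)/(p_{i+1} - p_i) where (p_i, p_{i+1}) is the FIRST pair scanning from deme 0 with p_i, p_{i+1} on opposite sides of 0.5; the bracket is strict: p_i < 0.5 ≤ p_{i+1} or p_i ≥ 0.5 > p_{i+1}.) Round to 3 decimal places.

4.206

t=0: k=[116 116 116 116 116 0 0 0]
t=1: x=[116.0000 116.0000 116.0000 116.0000 102.0800 13.9200 0.0000 0.0000] k=[116 116 116 116 99 9 0 0]
t=2: x=[116.0000 116.0000 116.0000 113.9600 90.2400 18.7200 1.0800 0.0000] k=[116 116 116 112 86 20 0 0]
t=3: x=[116.0000 116.0000 115.5200 109.3600 81.2000 25.5200 2.4000 0.0000] k=[116 116 116 113 84 25 0 0]
t=4: x=[116.0000 116.0000 115.6400 109.8800 80.4000 29.0800 3.0000 0.0000] k=[116 116 115 108 78 24 2 0]
t=5: x=[116.0000 115.8800 114.2800 105.2400 75.1200 27.8400 4.4000 0.2400] k=[116 116 115 104 70 28 5 0]
t=6: x=[116.0000 115.8800 113.8000 101.2400 69.0400 30.2800 7.1600 0.6000] k=[116 115 114 97 64 34 11 4]
t=7: x=[115.8800 115.0000 112.0800 95.0800 64.3600 34.8400 12.9200 4.8400] k=[116 115 116 92 64 31 8 3]
t=8: x=[115.8800 115.2400 113.0000 91.5200 63.4000 32.2000 10.1600 3.6000] k=[113 111 112 92 63 30 15 9]
t=9: x=[112.7600 111.3600 109.4800 90.9200 62.5200 32.1600 16.0800 9.7200] k=[114 108 111 90 64 36 12 9]
t=10: x=[113.2800 109.0800 108.1200 89.4000 63.7600 36.4800 14.5200 9.3600] k=[116 110 111 93 65 31 11 8]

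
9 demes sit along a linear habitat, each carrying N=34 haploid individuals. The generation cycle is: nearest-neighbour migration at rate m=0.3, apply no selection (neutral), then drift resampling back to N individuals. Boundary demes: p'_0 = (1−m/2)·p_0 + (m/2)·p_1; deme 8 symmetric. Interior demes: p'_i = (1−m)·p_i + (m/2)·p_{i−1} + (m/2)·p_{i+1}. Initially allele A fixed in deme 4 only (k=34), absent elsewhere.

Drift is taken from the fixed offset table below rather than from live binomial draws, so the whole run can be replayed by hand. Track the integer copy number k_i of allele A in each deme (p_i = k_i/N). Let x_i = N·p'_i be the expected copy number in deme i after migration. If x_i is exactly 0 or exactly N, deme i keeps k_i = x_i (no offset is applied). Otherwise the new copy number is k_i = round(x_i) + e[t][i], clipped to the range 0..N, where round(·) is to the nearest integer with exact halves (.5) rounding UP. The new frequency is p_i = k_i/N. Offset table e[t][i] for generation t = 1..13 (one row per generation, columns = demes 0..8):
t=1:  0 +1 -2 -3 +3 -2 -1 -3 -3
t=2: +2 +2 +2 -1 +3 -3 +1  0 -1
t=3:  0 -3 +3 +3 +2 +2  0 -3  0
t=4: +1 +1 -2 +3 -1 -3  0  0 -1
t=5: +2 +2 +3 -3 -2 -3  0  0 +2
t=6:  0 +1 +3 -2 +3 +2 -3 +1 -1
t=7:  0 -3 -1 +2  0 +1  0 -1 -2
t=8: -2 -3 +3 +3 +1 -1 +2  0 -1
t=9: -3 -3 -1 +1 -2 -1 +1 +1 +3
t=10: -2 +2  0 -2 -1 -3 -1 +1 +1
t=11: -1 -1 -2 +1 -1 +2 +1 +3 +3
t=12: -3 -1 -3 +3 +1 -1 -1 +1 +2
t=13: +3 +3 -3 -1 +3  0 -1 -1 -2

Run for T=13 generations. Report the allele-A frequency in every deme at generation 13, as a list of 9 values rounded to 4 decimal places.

t=0: k=[0 0 0 0 34 0 0 0 0]
t=1: x=[0.0000 0.0000 0.0000 5.1000 23.8000 5.1000 0.0000 0.0000 0.0000] k=[0 0 0 2 27 3 0 0 0]
t=2: x=[0.0000 0.0000 0.3000 5.4500 19.6500 6.1500 0.4500 0.0000 0.0000] k=[0 0 2 4 23 3 1 0 0]
t=3: x=[0.0000 0.3000 2.0000 6.5500 17.1500 5.7000 1.1500 0.1500 0.0000] k=[0 0 5 10 19 8 1 0 0]
t=4: x=[0.0000 0.7500 5.0000 10.6000 16.0000 8.6000 1.9000 0.1500 0.0000] k=[0 2 3 14 15 6 2 0 0]
t=5: x=[0.3000 1.8500 4.5000 12.5000 13.5000 6.7500 2.3000 0.3000 0.0000] k=[2 4 8 10 12 4 2 0 0]
t=6: x=[2.3000 4.3000 7.7000 10.0000 10.5000 4.9000 2.0000 0.3000 0.0000] k=[2 5 11 8 14 7 0 1 0]
t=7: x=[2.4500 5.4500 9.6500 9.3500 12.0500 7.0000 1.2000 0.7000 0.1500] k=[2 2 9 11 12 8 1 0 0]
t=8: x=[2.0000 3.0500 8.2500 10.8500 11.2500 7.5500 1.9000 0.1500 0.0000] k=[0 0 11 14 12 7 4 0 0]
t=9: x=[0.0000 1.6500 9.8000 13.2500 11.5500 7.3000 3.8500 0.6000 0.0000] k=[0 0 9 14 10 6 5 2 0]
t=10: x=[0.0000 1.3500 8.4000 12.6500 10.0000 6.4500 4.7000 2.1500 0.3000] k=[0 3 8 11 9 3 4 3 1]
t=11: x=[0.4500 3.3000 7.7000 10.2500 8.4000 4.0500 3.7000 2.8500 1.3000] k=[0 2 6 11 7 6 5 6 4]
t=12: x=[0.3000 2.3000 6.1500 9.6500 7.4500 6.0000 5.3000 5.5500 4.3000] k=[0 1 3 13 8 5 4 7 6]
t=13: x=[0.1500 1.1500 4.2000 10.7500 8.3000 5.3000 4.6000 6.4000 6.1500] k=[3 4 1 10 11 5 4 5 4]

[0.0882, 0.1176, 0.0294, 0.2941, 0.3235, 0.1471, 0.1176, 0.1471, 0.1176]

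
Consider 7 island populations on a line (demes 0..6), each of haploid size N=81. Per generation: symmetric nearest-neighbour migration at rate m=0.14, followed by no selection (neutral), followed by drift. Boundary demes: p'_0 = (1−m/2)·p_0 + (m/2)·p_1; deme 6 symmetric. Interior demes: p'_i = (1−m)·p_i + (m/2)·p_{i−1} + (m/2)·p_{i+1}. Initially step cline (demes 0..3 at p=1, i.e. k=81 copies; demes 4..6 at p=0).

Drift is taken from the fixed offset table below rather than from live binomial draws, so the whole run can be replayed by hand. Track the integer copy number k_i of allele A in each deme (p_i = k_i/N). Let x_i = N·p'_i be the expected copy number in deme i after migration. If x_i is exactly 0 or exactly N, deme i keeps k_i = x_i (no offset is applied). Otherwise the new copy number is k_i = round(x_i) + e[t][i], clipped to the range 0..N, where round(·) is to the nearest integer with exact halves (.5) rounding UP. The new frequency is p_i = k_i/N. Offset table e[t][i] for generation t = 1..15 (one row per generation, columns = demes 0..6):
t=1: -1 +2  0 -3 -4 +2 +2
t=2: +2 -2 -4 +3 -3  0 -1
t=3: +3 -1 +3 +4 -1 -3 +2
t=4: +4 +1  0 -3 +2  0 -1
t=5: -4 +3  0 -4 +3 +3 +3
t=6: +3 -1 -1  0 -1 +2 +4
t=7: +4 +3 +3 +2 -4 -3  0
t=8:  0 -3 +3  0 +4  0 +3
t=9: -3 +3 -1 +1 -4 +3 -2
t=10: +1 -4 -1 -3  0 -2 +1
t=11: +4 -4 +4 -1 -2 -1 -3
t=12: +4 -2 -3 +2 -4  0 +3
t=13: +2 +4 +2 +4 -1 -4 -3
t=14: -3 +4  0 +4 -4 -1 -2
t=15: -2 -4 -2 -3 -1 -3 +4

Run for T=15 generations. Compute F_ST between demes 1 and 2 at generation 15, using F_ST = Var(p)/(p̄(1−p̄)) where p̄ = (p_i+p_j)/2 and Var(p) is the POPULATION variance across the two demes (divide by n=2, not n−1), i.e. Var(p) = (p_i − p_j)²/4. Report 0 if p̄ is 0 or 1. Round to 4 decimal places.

0.0113

t=0: k=[81 81 81 81 0 0 0]
t=1: x=[81.0000 81.0000 81.0000 75.3300 5.6700 0.0000 0.0000] k=[81 81 81 72 2 0 0]
t=2: x=[81.0000 81.0000 80.3700 67.7300 6.7600 0.1400 0.0000] k=[81 81 76 71 4 0 0]
t=3: x=[81.0000 80.6500 76.0000 66.6600 8.4100 0.2800 0.0000] k=[81 80 79 71 7 0 0]
t=4: x=[80.9300 80.0000 78.5100 67.0800 10.9900 0.4900 0.0000] k=[81 81 79 64 13 0 0]
t=5: x=[81.0000 80.8600 78.0900 61.4800 15.6600 0.9100 0.0000] k=[81 81 78 57 19 4 0]
t=6: x=[81.0000 80.7900 76.7400 55.8100 20.6100 4.7700 0.2800] k=[81 80 76 56 20 7 4]
t=7: x=[80.9300 79.7900 74.8800 54.8800 21.6100 7.7000 4.2100] k=[81 81 78 57 18 5 4]
t=8: x=[81.0000 80.7900 76.7400 55.7400 19.8200 5.8400 4.0700] k=[81 78 80 56 24 6 7]
t=9: x=[80.7900 78.3500 78.1800 55.4400 24.9800 7.3300 6.9300] k=[78 81 77 56 21 10 5]
t=10: x=[78.2100 80.5100 75.8100 55.0200 22.6800 10.4200 5.3500] k=[79 77 75 52 23 8 6]
t=11: x=[78.8600 77.0000 73.5300 51.5800 23.9800 8.9100 6.1400] k=[81 73 78 51 22 8 3]
t=12: x=[80.4400 73.9100 75.7600 50.8600 23.0500 8.6300 3.3500] k=[81 72 73 53 19 9 6]
t=13: x=[80.3700 72.7000 71.5300 52.0200 20.6800 9.4900 6.2100] k=[81 77 74 56 20 5 3]
t=14: x=[80.7200 77.0700 72.9500 54.7400 21.4700 5.9100 3.1400] k=[78 81 73 59 17 5 1]
t=15: x=[78.2100 80.2300 72.5800 57.0400 19.1000 5.5600 1.2800] k=[76 76 71 54 18 3 5]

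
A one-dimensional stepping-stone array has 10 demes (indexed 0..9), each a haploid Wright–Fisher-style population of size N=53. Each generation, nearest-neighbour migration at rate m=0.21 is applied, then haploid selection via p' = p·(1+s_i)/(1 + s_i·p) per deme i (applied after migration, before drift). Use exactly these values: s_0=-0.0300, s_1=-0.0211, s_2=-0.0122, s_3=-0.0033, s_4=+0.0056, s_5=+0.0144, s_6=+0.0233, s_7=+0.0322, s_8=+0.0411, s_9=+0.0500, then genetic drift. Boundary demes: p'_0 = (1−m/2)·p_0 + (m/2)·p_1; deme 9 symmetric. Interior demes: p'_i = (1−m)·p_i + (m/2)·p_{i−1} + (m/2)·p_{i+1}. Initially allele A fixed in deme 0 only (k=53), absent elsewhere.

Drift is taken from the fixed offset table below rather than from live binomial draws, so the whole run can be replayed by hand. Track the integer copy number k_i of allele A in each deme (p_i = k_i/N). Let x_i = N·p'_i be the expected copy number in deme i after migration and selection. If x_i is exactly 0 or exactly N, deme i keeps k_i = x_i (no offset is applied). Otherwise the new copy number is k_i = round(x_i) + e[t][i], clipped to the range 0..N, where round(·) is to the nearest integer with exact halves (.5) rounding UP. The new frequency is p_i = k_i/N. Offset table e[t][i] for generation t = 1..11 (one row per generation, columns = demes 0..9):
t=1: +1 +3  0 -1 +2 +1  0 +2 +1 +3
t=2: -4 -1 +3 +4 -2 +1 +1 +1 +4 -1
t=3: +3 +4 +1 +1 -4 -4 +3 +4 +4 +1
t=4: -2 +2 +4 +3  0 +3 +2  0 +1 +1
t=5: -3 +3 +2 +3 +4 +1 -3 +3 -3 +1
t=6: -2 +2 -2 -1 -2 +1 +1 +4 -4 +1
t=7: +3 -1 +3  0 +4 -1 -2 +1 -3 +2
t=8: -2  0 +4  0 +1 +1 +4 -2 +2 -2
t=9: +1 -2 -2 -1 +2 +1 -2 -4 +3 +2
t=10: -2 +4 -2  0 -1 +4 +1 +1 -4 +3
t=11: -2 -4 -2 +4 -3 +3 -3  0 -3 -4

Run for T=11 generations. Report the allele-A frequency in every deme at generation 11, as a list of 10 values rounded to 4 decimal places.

t=0: k=[53 0 0 0 0 0 0 0 0 0]
t=1: x=[47.2815 5.4597 0.0000 0.0000 0.0000 0.0000 0.0000 0.0000 0.0000 0.0000] k=[48 8 0 0 0 0 0 0 0 0]
t=2: x=[43.5661 11.1708 0.8299 0.0000 0.0000 0.0000 0.0000 0.0000 0.0000 0.0000] k=[40 10 4 0 0 0 0 0 0 0]
t=3: x=[36.5060 12.3172 4.1627 0.4186 0.0000 0.0000 0.0000 0.0000 0.0000 0.0000] k=[40 16 5 1 0 0 0 0 0 0]
t=4: x=[37.1436 17.1169 5.6725 1.3108 0.1056 0.0000 0.0000 0.0000 0.0000 0.0000] k=[35 19 10 4 0 0 0 0 0 0]
t=5: x=[32.9417 19.4716 10.2134 4.1972 0.4223 0.0000 0.0000 0.0000 0.0000 0.0000] k=[30 22 12 7 4 0 0 0 0 0]
t=6: x=[28.7599 21.5169 12.4080 7.1894 3.9152 0.4260 0.0000 0.0000 0.0000 0.0000] k=[27 24 10 6 2 1 0 0 0 0]
t=7: x=[26.2814 22.5682 10.9430 5.9824 2.3274 1.0141 0.1074 0.0000 0.0000 0.0000] k=[29 22 14 6 6 0 0 0 0 0]
t=8: x=[27.8628 21.6215 13.8739 6.8203 5.3970 0.6390 0.0000 0.0000 0.0000 0.0000] k=[26 22 18 7 6 2 0 0 0 0]
t=9: x=[25.1771 21.7261 17.1224 8.0275 5.7134 2.2405 0.2149 0.0000 0.0000 0.0000] k=[26 20 15 7 8 3 0 0 0 0]
t=10: x=[24.9674 19.8396 14.5550 7.9227 7.4055 3.2534 0.3223 0.0000 0.0000 0.0000] k=[23 24 13 8 6 7 1 0 0 0]
t=11: x=[22.7088 22.4636 13.5061 8.2919 6.3461 6.3444 1.5595 0.1084 0.0000 0.0000] k=[21 18 12 12 3 9 0 0 0 0]

[0.3962, 0.3396, 0.2264, 0.2264, 0.0566, 0.1698, 0.0000, 0.0000, 0.0000, 0.0000]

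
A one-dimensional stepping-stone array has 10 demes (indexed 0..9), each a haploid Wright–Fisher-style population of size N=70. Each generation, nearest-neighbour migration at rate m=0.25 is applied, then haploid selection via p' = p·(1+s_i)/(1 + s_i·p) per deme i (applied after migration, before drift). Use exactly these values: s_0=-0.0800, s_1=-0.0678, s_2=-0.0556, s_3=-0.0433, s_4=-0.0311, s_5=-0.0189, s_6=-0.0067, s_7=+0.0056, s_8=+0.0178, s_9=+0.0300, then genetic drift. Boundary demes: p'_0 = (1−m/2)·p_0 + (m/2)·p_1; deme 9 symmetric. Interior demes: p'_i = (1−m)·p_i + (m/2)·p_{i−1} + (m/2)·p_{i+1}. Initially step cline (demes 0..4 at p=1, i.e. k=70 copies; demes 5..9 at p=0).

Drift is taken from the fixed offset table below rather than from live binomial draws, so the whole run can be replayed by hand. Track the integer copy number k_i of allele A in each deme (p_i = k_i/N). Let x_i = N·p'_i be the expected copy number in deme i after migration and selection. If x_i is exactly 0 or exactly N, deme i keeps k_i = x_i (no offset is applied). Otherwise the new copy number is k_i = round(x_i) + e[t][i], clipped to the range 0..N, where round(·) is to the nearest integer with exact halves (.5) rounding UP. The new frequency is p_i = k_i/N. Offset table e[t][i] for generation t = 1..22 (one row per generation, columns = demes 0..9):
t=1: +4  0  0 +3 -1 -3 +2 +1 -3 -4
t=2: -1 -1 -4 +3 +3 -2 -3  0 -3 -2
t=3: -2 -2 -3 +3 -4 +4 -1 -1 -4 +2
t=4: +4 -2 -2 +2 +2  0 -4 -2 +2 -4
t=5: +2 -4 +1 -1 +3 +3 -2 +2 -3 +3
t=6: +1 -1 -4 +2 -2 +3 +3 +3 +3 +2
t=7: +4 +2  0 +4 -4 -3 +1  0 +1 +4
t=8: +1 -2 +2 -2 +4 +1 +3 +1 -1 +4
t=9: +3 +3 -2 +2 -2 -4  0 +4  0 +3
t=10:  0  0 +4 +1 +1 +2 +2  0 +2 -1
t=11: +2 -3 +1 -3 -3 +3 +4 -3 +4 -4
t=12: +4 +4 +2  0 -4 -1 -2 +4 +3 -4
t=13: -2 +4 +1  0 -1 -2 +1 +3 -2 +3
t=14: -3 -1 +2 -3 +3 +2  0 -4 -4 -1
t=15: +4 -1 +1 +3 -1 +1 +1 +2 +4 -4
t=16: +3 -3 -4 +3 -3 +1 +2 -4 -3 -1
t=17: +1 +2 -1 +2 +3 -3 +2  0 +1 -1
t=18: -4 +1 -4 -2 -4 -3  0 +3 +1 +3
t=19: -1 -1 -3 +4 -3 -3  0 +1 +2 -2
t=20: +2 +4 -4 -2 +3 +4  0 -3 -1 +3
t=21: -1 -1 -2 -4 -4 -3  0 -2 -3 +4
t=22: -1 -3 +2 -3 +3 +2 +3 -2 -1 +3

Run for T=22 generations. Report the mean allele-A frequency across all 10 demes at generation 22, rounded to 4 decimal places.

t=0: k=[70 70 70 70 70 0 0 0 0 0]
t=1: x=[70.0000 70.0000 70.0000 70.0000 61.0052 8.6050 0.0000 0.0000 0.0000 0.0000] k=[70 70 70 70 60 6 0 0 0 0]
t=2: x=[70.0000 70.0000 70.0000 68.6945 54.1154 11.8115 0.7450 0.0000 0.0000 0.0000] k=[70 70 70 70 57 10 0 0 0 0]
t=3: x=[70.0000 70.0000 70.0000 68.3032 52.3360 14.4055 1.2418 0.0000 0.0000 0.0000] k=[70 70 70 70 48 18 0 0 0 0]
t=4: x=[70.0000 70.0000 70.0000 67.1306 46.5095 19.2327 2.2354 0.0000 0.0000 0.0000] k=[70 70 70 69 49 19 0 0 0 0]
t=5: x=[70.0000 70.0000 69.8677 66.4799 47.2677 20.1005 2.3596 0.0000 0.0000 0.0000] k=[70 70 70 65 50 23 0 0 0 0]
t=6: x=[70.0000 70.0000 69.3386 63.4934 48.0265 23.2031 2.8565 0.0000 0.0000 0.0000] k=[70 70 65 65 46 26 6 0 0 0]
t=7: x=[70.0000 69.3300 65.3844 62.3278 45.3731 25.6889 7.7038 0.7542 0.0000 0.0000] k=[70 70 65 66 41 23 9 1 0 0]
t=8: x=[70.0000 69.3300 65.5158 62.4572 41.3418 23.2031 9.6937 1.8852 0.1272 0.0000] k=[70 67 68 60 45 24 13 3 0 0]
t=9: x=[69.5926 67.3251 66.6997 58.7122 43.7336 24.9428 13.0535 3.8955 0.3816 0.0000] k=[70 70 65 61 42 21 13 8 0 0]
t=10: x=[70.0000 69.3300 64.8591 58.7122 41.2161 22.3338 13.3024 7.6630 1.0175 0.0000] k=[70 69 69 60 42 24 15 8 3 0]
t=11: x=[69.8642 69.0622 67.7539 58.4545 41.4676 24.8185 15.1700 8.2907 3.3051 0.3862] k=[70 66 69 55 38 28 19 5 7 0]
t=12: x=[69.4569 66.6586 66.6997 54.0873 38.3280 27.8046 18.2840 7.0353 5.9707 0.9009] k=[70 70 69 54 34 27 16 11 9 0]
t=13: x=[70.0000 69.8659 67.0948 52.8074 35.0722 26.1865 16.6645 11.4283 8.2526 1.1582] k=[70 70 68 53 34 24 18 14 6 4]
t=14: x=[70.0000 69.7319 66.1733 51.9126 34.5721 24.1970 18.1594 13.5610 6.8584 4.3695] k=[70 69 68 49 38 26 18 10 3 3]
t=15: x=[69.8642 68.9284 65.5158 49.3617 37.3252 26.1865 17.9103 10.1735 3.9401 3.0860] k=[70 68 67 52 36 27 19 12 8 0]
t=16: x=[69.7283 67.9925 64.9904 51.2741 36.3233 26.8087 19.0317 12.4320 7.6190 1.0296] k=[70 65 61 54 33 28 21 8 5 0]
t=17: x=[69.3212 64.7968 60.1507 51.6572 34.4472 27.4311 20.1534 9.2949 4.8287 0.6436] k=[70 67 59 54 37 24 22 9 6 0]
t=18: x=[69.5926 66.1259 58.8491 51.9126 36.9494 25.0672 20.5273 10.2990 5.7169 0.7723] k=[66 67 55 50 33 22 21 13 7 4]
t=19: x=[65.8082 65.0623 55.2190 47.8350 33.1982 22.9547 20.0287 13.3101 7.4922 4.4978] k=[65 64 52 52 30 20 20 14 9 2]
t=20: x=[64.4646 62.1488 52.7677 48.5980 30.9535 20.9687 19.1563 14.1881 8.8860 2.9576] k=[66 66 49 47 34 25 19 11 8 6]
t=21: x=[65.6737 63.4711 50.0696 44.9171 33.9474 25.0672 18.6579 11.6792 8.2526 6.4203] k=[65 62 48 41 30 22 19 10 5 10]
t=22: x=[64.1964 60.0402 48.0218 39.7420 29.8329 22.3338 18.1594 10.5499 6.3512 9.6176] k=[63 57 50 37 33 24 21 9 5 13]

0.4457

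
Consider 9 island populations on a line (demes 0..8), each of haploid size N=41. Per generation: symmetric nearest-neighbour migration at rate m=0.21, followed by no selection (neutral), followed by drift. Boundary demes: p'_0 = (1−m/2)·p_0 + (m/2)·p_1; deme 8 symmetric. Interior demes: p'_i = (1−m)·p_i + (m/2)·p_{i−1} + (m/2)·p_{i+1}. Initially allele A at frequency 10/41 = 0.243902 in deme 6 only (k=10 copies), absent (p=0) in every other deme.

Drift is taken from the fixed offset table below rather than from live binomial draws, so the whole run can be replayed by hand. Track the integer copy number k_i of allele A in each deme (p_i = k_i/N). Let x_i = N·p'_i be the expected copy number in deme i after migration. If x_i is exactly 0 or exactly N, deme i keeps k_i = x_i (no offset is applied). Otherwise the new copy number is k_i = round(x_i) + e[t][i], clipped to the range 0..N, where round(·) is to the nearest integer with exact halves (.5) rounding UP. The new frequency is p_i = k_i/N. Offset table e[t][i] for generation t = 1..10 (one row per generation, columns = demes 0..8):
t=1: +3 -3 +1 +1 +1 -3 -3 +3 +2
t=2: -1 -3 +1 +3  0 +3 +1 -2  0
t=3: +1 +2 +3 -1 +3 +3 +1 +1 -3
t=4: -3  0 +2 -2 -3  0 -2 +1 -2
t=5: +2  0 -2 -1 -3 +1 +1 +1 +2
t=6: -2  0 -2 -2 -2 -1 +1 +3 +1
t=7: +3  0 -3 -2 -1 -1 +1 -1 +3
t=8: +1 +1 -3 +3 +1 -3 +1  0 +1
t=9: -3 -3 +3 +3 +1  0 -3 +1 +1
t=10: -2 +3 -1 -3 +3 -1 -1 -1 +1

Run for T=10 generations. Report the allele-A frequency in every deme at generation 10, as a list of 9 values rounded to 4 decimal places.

[0.0000, 0.0000, 0.0000, 0.0000, 0.1220, 0.0000, 0.0488, 0.1463, 0.2439]

t=0: k=[0 0 0 0 0 0 10 0 0]
t=1: x=[0.0000 0.0000 0.0000 0.0000 0.0000 1.0500 7.9000 1.0500 0.0000] k=[0 0 0 0 0 0 5 4 0]
t=2: x=[0.0000 0.0000 0.0000 0.0000 0.0000 0.5250 4.3700 3.6850 0.4200] k=[0 0 0 0 0 4 5 2 0]
t=3: x=[0.0000 0.0000 0.0000 0.0000 0.4200 3.6850 4.5800 2.1050 0.2100] k=[0 0 0 0 3 7 6 3 0]
t=4: x=[0.0000 0.0000 0.0000 0.3150 3.1050 6.4750 5.7900 3.0000 0.3150] k=[0 0 0 0 0 6 4 4 0]
t=5: x=[0.0000 0.0000 0.0000 0.0000 0.6300 5.1600 4.2100 3.5800 0.4200] k=[0 0 0 0 0 6 5 5 2]
t=6: x=[0.0000 0.0000 0.0000 0.0000 0.6300 5.2650 5.1050 4.6850 2.3150] k=[0 0 0 0 0 4 6 8 3]
t=7: x=[0.0000 0.0000 0.0000 0.0000 0.4200 3.7900 6.0000 7.2650 3.5250] k=[0 0 0 0 0 3 7 6 7]
t=8: x=[0.0000 0.0000 0.0000 0.0000 0.3150 3.1050 6.4750 6.2100 6.8950] k=[0 0 0 0 1 0 7 6 8]
t=9: x=[0.0000 0.0000 0.0000 0.1050 0.7900 0.8400 6.1600 6.3150 7.7900] k=[0 0 0 3 2 1 3 7 9]
t=10: x=[0.0000 0.0000 0.3150 2.5800 2.0000 1.3150 3.2100 6.7900 8.7900] k=[0 0 0 0 5 0 2 6 10]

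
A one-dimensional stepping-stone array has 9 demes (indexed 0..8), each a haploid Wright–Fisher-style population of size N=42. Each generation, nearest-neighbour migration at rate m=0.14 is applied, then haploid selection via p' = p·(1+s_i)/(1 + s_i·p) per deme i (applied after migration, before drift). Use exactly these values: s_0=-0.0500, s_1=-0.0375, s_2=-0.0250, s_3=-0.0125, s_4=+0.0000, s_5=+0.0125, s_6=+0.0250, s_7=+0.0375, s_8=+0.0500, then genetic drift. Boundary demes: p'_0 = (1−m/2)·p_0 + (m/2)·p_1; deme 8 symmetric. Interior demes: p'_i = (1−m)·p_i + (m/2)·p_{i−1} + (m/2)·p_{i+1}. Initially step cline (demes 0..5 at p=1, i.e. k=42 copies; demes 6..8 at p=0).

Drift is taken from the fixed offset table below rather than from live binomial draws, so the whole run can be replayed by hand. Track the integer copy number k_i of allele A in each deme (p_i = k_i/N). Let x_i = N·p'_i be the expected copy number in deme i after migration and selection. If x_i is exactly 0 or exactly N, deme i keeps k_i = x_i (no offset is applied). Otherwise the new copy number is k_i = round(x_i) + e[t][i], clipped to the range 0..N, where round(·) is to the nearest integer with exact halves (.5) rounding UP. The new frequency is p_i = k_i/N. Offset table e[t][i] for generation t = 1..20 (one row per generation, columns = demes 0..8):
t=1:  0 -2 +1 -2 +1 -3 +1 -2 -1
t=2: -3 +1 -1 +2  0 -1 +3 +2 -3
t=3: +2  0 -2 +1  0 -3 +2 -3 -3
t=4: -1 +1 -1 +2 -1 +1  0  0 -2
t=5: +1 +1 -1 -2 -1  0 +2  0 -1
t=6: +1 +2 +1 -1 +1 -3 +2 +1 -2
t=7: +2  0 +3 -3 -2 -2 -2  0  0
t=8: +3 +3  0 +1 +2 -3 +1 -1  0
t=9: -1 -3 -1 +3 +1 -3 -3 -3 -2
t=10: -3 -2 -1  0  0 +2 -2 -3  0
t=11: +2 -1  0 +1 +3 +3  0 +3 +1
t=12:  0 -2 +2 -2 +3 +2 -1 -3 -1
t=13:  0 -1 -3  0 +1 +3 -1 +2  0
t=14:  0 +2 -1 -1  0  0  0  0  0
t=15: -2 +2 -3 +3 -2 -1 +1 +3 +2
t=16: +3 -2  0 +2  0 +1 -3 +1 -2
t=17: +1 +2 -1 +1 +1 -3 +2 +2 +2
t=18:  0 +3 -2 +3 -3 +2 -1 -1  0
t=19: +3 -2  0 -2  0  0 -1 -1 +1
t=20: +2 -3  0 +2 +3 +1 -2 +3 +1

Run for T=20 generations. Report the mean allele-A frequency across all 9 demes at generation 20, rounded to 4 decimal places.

t=0: k=[42 42 42 42 42 42 0 0 0]
t=1: x=[42.0000 42.0000 42.0000 42.0000 42.0000 39.0938 3.0082 0.0000 0.0000] k=[42 42 42 42 42 36 4 0 0]
t=2: x=[42.0000 42.0000 42.0000 42.0000 41.5800 34.2587 6.0874 0.2904 0.0000] k=[42 42 42 42 42 33 9 2 0]
t=3: x=[42.0000 42.0000 42.0000 42.0000 41.3700 32.0447 10.3818 2.4330 0.1470] k=[42 42 42 42 41 29 12 0 0]
t=4: x=[42.0000 42.0000 42.0000 41.9291 40.2300 28.7629 12.5664 0.8708 0.0000] k=[42 42 42 42 39 30 13 1 0]
t=5: x=[42.0000 42.0000 42.0000 41.7874 38.5800 29.5491 13.5759 1.8335 0.0735] k=[42 42 42 40 38 30 16 2 0]
t=6: x=[42.0000 42.0000 41.8564 39.9759 37.5800 29.6884 16.2453 2.9390 0.1470] k=[42 42 42 39 39 27 18 4 0]
t=7: x=[42.0000 42.0000 41.7846 39.1771 38.1600 27.3288 17.9032 4.8559 0.2939] k=[42 42 42 36 36 25 16 5 0]
t=8: x=[42.0000 42.0000 41.5693 36.3589 35.2300 25.2652 16.1045 5.5962 0.3673] k=[42 42 42 37 37 22 17 5 0]
t=9: x=[42.0000 42.0000 41.6411 37.2977 35.9500 22.8295 16.7581 5.6681 0.3673] k=[42 42 41 40 37 20 14 3 0]
t=10: x=[42.0000 41.9273 40.9750 39.8343 36.0200 20.9004 13.8785 3.6818 0.2204] k=[42 40 40 40 36 23 12 1 0]
t=11: x=[41.8527 40.0709 39.9512 39.6927 35.3700 23.2690 12.2128 1.7611 0.0735] k=[42 39 40 41 38 26 12 5 1]
t=12: x=[41.7790 39.1811 39.9512 40.7043 37.3700 25.9833 12.7078 5.3803 1.3420] k=[42 37 42 39 40 28 12 2 0]
t=13: x=[41.6317 37.5502 41.4258 39.2478 39.0900 27.8368 12.6371 2.6499 0.1470] k=[42 37 38 39 40 31 12 5 0]
t=14: x=[41.6317 37.2617 37.9074 38.9648 39.3000 30.4046 13.0612 5.3084 0.3673] k=[42 39 37 38 39 30 13 5 0]
t=15: x=[41.7790 38.9641 37.1015 37.9542 38.3000 29.5491 13.8583 5.3803 0.3673] k=[40 41 34 41 36 29 15 8 2]
t=16: x=[39.9733 40.3816 34.8307 40.1377 35.8600 28.6235 15.7322 8.3127 2.5337] k=[42 38 35 42 36 30 13 9 1]
t=17: x=[41.7054 37.9317 35.5632 41.0787 36.0000 29.3401 14.1407 8.9771 1.6350] k=[42 40 35 42 37 26 16 11 4]
t=18: x=[41.8527 39.7086 35.7057 41.1496 36.5800 26.1926 16.5972 11.1590 4.6894] k=[42 42 34 42 34 28 16 10 5]
t=19: x=[42.0000 41.4185 34.9731 40.8662 34.1400 27.6974 16.6676 10.3545 5.5819] k=[42 39 35 39 34 28 16 9 7]
t=20: x=[41.7790 38.8194 35.4207 38.3281 33.9300 27.6974 16.5972 9.6203 7.4338] k=[42 36 35 40 37 29 15 13 8]

0.6746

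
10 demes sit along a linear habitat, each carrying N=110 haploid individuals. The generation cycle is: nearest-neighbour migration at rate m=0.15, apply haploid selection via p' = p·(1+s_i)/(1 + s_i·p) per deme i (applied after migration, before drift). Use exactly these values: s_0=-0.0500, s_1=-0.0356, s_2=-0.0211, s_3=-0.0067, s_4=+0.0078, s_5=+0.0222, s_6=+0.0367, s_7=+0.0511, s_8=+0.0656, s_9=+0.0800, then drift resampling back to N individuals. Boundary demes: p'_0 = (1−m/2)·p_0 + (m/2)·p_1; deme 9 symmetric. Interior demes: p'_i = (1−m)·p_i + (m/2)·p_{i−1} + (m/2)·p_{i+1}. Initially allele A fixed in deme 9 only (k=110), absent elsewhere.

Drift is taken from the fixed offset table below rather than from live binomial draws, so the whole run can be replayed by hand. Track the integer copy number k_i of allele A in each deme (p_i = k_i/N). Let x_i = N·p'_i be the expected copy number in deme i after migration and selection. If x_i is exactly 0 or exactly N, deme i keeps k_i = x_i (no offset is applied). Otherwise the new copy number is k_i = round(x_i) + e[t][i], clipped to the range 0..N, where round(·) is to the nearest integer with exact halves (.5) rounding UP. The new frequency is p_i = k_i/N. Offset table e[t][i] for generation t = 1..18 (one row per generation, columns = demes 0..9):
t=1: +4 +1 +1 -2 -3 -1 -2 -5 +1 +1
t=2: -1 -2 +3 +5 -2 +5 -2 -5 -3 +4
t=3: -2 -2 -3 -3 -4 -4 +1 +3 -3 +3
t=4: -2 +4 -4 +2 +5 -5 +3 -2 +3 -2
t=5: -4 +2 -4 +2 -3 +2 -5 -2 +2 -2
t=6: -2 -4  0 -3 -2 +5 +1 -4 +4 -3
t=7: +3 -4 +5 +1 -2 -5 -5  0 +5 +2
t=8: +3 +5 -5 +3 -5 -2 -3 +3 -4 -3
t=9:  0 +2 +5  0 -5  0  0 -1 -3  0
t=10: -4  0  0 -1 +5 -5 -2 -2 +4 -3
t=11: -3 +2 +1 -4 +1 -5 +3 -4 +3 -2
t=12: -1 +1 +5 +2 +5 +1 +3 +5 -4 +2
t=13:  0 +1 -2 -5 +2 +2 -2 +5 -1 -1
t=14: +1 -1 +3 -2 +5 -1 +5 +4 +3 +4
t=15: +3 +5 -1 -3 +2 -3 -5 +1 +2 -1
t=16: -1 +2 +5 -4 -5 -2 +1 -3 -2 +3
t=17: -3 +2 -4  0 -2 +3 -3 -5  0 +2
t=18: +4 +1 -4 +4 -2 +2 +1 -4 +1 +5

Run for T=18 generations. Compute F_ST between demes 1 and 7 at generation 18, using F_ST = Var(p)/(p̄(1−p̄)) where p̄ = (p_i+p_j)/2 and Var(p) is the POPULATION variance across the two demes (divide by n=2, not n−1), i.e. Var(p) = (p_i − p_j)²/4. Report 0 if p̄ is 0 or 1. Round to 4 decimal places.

t=0: k=[0 0 0 0 0 0 0 0 0 110]
t=1: x=[0.0000 0.0000 0.0000 0.0000 0.0000 0.0000 0.0000 0.0000 8.7482 102.3184] k=[0 0 0 0 0 0 0 0 10 103]
t=2: x=[0.0000 0.0000 0.0000 0.0000 0.0000 0.0000 0.0000 0.7881 17.1237 96.9373] k=[0 0 0 0 0 0 0 0 14 101]
t=3: x=[0.0000 0.0000 0.0000 0.0000 0.0000 0.0000 0.0000 1.1031 20.5143 95.4731] k=[0 0 0 0 0 0 0 4 18 98]
t=4: x=[0.0000 0.0000 0.0000 0.0000 0.0000 0.0000 0.3110 4.9817 24.1253 93.1288] k=[0 0 0 0 0 0 3 3 27 91]
t=5: x=[0.0000 0.0000 0.0000 0.0000 0.0000 0.2300 2.8742 5.0341 31.4061 87.6040] k=[0 0 0 0 0 2 0 3 33 86]
t=6: x=[0.0000 0.0000 0.0000 0.0000 0.1512 1.7371 0.3887 5.2695 36.2522 83.5999] k=[0 0 0 0 0 7 1 1 40 81]
t=7: x=[0.0000 0.0000 0.0000 0.0000 0.5291 6.1513 1.5025 4.1181 41.7834 79.6453] k=[0 0 0 0 0 1 0 4 47 82]
t=8: x=[0.0000 0.0000 0.0000 0.0000 0.0756 0.8687 0.3887 7.2555 48.1125 81.0464] k=[0 0 0 0 0 0 0 10 44 78]
t=9: x=[0.0000 0.0000 0.0000 0.0000 0.0000 0.0000 0.7773 12.3354 45.6876 77.2472] k=[0 0 0 0 0 0 1 11 43 77]
t=10: x=[0.0000 0.0000 0.0000 0.0000 0.0000 0.0767 1.7355 13.2187 44.8271 76.2760] k=[0 0 0 0 0 0 0 11 49 73]
t=11: x=[0.0000 0.0000 0.0000 0.0000 0.0000 0.0000 0.8550 13.6082 49.6750 73.1102] k=[0 0 0 0 0 0 4 10 53 71]
t=12: x=[0.0000 0.0000 0.0000 0.0000 0.0000 0.3066 4.2964 13.3486 52.8669 71.5954] k=[0 0 0 0 0 1 7 18 49 74]
t=13: x=[0.0000 0.0000 0.0000 0.0000 0.0756 1.4051 7.6269 20.3124 50.2791 74.0127] k=[0 0 0 0 2 3 6 25 49 73]
t=14: x=[0.0000 0.0000 0.0000 0.1490 1.9398 3.2179 7.4464 26.3609 50.7319 73.1102] k=[0 0 0 0 7 2 12 30 54 77]
t=15: x=[0.0000 0.0000 0.0000 0.5215 6.1449 3.1924 13.0077 31.5596 55.6721 77.0774] k=[0 0 0 0 8 0 8 33 58 76]
t=16: x=[0.0000 0.0000 0.0000 0.5960 6.8497 1.2263 9.5857 34.1626 59.2157 76.4704] k=[0 0 0 0 2 0 11 31 57 79]
t=17: x=[0.0000 0.0000 0.0000 0.1490 1.7131 0.9964 12.0565 32.5811 58.4433 79.0889] k=[0 0 0 0 0 4 9 28 58 81]
t=18: x=[0.0000 0.0000 0.0000 0.0000 0.3023 4.1620 10.3840 29.8976 59.2157 80.9499] k=[0 0 0 0 0 6 11 26 60 86]

0.1340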